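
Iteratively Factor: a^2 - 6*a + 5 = (a - 1)*(a - 5)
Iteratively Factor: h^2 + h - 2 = (h - 1)*(h + 2)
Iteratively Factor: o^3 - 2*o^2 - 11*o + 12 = (o + 3)*(o^2 - 5*o + 4) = (o - 1)*(o + 3)*(o - 4)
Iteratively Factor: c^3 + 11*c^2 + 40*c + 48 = (c + 4)*(c^2 + 7*c + 12) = (c + 3)*(c + 4)*(c + 4)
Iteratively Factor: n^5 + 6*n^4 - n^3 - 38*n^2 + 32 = (n - 1)*(n^4 + 7*n^3 + 6*n^2 - 32*n - 32) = (n - 1)*(n + 4)*(n^3 + 3*n^2 - 6*n - 8) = (n - 1)*(n + 1)*(n + 4)*(n^2 + 2*n - 8) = (n - 1)*(n + 1)*(n + 4)^2*(n - 2)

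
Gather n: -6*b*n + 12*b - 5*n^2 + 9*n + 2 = 12*b - 5*n^2 + n*(9 - 6*b) + 2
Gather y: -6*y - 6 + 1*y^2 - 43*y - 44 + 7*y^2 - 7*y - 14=8*y^2 - 56*y - 64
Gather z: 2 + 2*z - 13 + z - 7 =3*z - 18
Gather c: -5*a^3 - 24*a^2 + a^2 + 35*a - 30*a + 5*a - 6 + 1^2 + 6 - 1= -5*a^3 - 23*a^2 + 10*a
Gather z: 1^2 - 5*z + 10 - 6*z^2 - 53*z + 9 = -6*z^2 - 58*z + 20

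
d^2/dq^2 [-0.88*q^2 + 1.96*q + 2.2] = -1.76000000000000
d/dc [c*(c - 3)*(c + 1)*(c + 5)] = 4*c^3 + 9*c^2 - 26*c - 15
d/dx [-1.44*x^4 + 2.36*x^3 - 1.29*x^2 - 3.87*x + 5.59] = -5.76*x^3 + 7.08*x^2 - 2.58*x - 3.87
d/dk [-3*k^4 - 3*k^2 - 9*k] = -12*k^3 - 6*k - 9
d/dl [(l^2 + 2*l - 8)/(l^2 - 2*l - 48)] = 4*(-l^2 - 20*l - 28)/(l^4 - 4*l^3 - 92*l^2 + 192*l + 2304)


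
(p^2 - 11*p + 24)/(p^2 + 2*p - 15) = (p - 8)/(p + 5)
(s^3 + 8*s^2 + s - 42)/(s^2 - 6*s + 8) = (s^2 + 10*s + 21)/(s - 4)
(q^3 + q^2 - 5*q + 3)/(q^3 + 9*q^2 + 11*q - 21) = (q - 1)/(q + 7)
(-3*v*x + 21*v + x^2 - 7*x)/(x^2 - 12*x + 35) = (-3*v + x)/(x - 5)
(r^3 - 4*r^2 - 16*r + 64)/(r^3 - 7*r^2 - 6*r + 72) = (r^2 - 16)/(r^2 - 3*r - 18)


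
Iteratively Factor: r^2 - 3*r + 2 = (r - 2)*(r - 1)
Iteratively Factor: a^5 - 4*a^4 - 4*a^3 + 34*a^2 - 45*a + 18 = (a - 1)*(a^4 - 3*a^3 - 7*a^2 + 27*a - 18) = (a - 1)^2*(a^3 - 2*a^2 - 9*a + 18) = (a - 3)*(a - 1)^2*(a^2 + a - 6) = (a - 3)*(a - 2)*(a - 1)^2*(a + 3)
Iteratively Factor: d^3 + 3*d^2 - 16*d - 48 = (d - 4)*(d^2 + 7*d + 12) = (d - 4)*(d + 3)*(d + 4)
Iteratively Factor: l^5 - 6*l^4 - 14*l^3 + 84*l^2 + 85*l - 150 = (l - 5)*(l^4 - l^3 - 19*l^2 - 11*l + 30) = (l - 5)^2*(l^3 + 4*l^2 + l - 6) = (l - 5)^2*(l - 1)*(l^2 + 5*l + 6) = (l - 5)^2*(l - 1)*(l + 2)*(l + 3)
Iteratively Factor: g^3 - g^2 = (g - 1)*(g^2) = g*(g - 1)*(g)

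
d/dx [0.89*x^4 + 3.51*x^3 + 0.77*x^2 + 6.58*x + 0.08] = 3.56*x^3 + 10.53*x^2 + 1.54*x + 6.58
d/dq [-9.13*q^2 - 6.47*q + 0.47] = -18.26*q - 6.47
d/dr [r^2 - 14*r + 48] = 2*r - 14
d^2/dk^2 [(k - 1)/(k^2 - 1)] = 2/(k^3 + 3*k^2 + 3*k + 1)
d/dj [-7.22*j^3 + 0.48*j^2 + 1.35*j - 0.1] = -21.66*j^2 + 0.96*j + 1.35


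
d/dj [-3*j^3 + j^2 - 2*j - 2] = -9*j^2 + 2*j - 2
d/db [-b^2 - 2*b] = -2*b - 2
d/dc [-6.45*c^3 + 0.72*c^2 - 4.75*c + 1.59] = -19.35*c^2 + 1.44*c - 4.75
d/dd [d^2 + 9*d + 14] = 2*d + 9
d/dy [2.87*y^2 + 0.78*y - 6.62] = 5.74*y + 0.78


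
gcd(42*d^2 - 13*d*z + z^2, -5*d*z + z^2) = 1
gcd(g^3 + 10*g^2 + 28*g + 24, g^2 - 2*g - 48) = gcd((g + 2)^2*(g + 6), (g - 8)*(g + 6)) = g + 6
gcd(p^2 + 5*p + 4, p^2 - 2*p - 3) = p + 1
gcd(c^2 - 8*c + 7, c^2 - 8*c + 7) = c^2 - 8*c + 7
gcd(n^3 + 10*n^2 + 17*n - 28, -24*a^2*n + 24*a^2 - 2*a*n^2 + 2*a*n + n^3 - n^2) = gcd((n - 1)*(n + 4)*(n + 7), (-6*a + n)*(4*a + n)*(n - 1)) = n - 1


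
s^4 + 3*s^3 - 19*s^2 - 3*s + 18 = (s - 3)*(s - 1)*(s + 1)*(s + 6)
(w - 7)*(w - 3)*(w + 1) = w^3 - 9*w^2 + 11*w + 21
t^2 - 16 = (t - 4)*(t + 4)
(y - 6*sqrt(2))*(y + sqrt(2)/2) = y^2 - 11*sqrt(2)*y/2 - 6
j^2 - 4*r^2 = (j - 2*r)*(j + 2*r)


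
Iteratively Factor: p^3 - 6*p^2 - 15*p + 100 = (p - 5)*(p^2 - p - 20) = (p - 5)^2*(p + 4)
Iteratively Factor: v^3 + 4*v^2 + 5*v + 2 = (v + 2)*(v^2 + 2*v + 1) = (v + 1)*(v + 2)*(v + 1)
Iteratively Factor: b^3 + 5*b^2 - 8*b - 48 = (b + 4)*(b^2 + b - 12) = (b - 3)*(b + 4)*(b + 4)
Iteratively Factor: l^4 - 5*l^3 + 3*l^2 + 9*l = (l)*(l^3 - 5*l^2 + 3*l + 9) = l*(l + 1)*(l^2 - 6*l + 9) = l*(l - 3)*(l + 1)*(l - 3)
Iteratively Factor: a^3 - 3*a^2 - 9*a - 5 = (a - 5)*(a^2 + 2*a + 1) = (a - 5)*(a + 1)*(a + 1)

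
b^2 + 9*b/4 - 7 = (b - 7/4)*(b + 4)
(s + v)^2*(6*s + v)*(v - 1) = 6*s^3*v - 6*s^3 + 13*s^2*v^2 - 13*s^2*v + 8*s*v^3 - 8*s*v^2 + v^4 - v^3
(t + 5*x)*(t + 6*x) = t^2 + 11*t*x + 30*x^2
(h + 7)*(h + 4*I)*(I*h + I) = I*h^3 - 4*h^2 + 8*I*h^2 - 32*h + 7*I*h - 28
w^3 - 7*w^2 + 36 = (w - 6)*(w - 3)*(w + 2)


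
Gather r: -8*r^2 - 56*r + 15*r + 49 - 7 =-8*r^2 - 41*r + 42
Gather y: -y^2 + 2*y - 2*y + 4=4 - y^2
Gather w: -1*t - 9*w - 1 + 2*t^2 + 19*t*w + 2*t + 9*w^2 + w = 2*t^2 + t + 9*w^2 + w*(19*t - 8) - 1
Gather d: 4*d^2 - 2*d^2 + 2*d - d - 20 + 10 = 2*d^2 + d - 10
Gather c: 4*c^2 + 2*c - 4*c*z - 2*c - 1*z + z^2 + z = 4*c^2 - 4*c*z + z^2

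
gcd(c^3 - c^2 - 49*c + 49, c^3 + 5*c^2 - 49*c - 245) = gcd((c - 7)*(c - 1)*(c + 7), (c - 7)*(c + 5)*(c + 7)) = c^2 - 49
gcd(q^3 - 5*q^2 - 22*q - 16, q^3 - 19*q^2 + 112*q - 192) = q - 8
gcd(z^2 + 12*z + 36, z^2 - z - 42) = z + 6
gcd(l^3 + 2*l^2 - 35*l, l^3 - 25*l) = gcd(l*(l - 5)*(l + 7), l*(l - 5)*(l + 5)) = l^2 - 5*l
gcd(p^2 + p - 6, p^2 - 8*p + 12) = p - 2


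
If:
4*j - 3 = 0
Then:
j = 3/4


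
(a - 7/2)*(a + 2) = a^2 - 3*a/2 - 7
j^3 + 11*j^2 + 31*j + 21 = (j + 1)*(j + 3)*(j + 7)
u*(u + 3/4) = u^2 + 3*u/4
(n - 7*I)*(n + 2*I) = n^2 - 5*I*n + 14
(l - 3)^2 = l^2 - 6*l + 9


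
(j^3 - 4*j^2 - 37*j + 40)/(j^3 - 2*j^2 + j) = (j^2 - 3*j - 40)/(j*(j - 1))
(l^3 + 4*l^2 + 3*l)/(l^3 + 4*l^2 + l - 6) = l*(l + 1)/(l^2 + l - 2)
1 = 1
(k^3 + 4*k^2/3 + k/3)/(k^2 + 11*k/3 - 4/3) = k*(3*k^2 + 4*k + 1)/(3*k^2 + 11*k - 4)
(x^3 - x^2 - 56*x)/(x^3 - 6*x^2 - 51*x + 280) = x/(x - 5)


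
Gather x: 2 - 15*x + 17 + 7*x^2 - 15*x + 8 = 7*x^2 - 30*x + 27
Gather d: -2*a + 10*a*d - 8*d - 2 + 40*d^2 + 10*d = -2*a + 40*d^2 + d*(10*a + 2) - 2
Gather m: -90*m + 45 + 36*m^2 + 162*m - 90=36*m^2 + 72*m - 45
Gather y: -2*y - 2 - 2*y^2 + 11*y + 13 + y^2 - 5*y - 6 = -y^2 + 4*y + 5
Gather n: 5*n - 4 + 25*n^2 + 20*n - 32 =25*n^2 + 25*n - 36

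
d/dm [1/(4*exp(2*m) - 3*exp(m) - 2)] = (3 - 8*exp(m))*exp(m)/(-4*exp(2*m) + 3*exp(m) + 2)^2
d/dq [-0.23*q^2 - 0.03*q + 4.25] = -0.46*q - 0.03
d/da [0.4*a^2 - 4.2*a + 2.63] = 0.8*a - 4.2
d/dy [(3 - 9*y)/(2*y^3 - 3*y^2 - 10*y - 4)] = 3*(12*y^3 - 15*y^2 + 6*y + 22)/(4*y^6 - 12*y^5 - 31*y^4 + 44*y^3 + 124*y^2 + 80*y + 16)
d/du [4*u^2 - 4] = 8*u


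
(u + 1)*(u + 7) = u^2 + 8*u + 7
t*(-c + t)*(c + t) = -c^2*t + t^3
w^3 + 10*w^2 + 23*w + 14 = (w + 1)*(w + 2)*(w + 7)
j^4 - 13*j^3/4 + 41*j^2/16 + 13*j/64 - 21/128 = (j - 7/4)*(j - 3/2)*(j - 1/4)*(j + 1/4)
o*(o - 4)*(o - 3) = o^3 - 7*o^2 + 12*o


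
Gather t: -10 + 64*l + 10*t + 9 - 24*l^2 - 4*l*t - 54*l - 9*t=-24*l^2 + 10*l + t*(1 - 4*l) - 1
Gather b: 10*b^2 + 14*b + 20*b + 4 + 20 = 10*b^2 + 34*b + 24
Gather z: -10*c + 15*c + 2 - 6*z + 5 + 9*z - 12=5*c + 3*z - 5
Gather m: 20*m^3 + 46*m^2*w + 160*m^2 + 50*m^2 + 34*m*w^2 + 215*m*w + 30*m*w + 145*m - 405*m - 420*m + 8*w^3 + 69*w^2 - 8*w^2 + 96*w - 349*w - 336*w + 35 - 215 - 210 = 20*m^3 + m^2*(46*w + 210) + m*(34*w^2 + 245*w - 680) + 8*w^3 + 61*w^2 - 589*w - 390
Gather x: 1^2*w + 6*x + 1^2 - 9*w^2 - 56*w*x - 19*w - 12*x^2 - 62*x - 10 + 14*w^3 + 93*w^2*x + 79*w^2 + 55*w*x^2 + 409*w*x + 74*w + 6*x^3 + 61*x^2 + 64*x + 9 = 14*w^3 + 70*w^2 + 56*w + 6*x^3 + x^2*(55*w + 49) + x*(93*w^2 + 353*w + 8)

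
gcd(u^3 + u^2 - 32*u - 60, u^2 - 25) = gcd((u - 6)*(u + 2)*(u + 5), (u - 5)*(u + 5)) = u + 5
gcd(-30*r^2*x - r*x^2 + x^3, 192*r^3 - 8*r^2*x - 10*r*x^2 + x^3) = -6*r + x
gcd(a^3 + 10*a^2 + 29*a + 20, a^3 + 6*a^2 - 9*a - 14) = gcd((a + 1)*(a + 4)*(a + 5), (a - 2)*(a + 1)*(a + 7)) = a + 1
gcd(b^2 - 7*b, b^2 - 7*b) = b^2 - 7*b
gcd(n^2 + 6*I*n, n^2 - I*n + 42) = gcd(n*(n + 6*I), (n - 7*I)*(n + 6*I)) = n + 6*I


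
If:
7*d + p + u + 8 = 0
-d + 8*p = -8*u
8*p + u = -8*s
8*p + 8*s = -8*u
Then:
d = -64/57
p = -8/57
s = 8/57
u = 0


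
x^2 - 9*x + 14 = (x - 7)*(x - 2)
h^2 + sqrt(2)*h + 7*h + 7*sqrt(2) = (h + 7)*(h + sqrt(2))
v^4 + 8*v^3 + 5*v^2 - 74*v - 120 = (v - 3)*(v + 2)*(v + 4)*(v + 5)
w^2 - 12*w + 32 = (w - 8)*(w - 4)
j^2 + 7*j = j*(j + 7)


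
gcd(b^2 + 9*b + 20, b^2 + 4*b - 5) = b + 5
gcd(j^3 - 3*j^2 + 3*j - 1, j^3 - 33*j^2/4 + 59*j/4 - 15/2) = j - 1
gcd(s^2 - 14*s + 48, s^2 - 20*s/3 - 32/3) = s - 8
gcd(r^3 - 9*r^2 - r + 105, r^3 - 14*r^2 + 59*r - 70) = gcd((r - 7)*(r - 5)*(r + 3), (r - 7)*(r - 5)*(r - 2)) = r^2 - 12*r + 35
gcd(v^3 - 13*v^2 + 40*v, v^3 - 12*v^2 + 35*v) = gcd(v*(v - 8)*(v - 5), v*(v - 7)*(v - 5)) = v^2 - 5*v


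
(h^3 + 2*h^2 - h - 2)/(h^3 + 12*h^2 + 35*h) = (h^3 + 2*h^2 - h - 2)/(h*(h^2 + 12*h + 35))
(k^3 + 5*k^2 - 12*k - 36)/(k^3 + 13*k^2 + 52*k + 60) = (k - 3)/(k + 5)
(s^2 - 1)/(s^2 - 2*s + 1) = (s + 1)/(s - 1)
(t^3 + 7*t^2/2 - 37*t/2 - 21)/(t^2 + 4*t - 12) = (2*t^2 - 5*t - 7)/(2*(t - 2))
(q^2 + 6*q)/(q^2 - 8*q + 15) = q*(q + 6)/(q^2 - 8*q + 15)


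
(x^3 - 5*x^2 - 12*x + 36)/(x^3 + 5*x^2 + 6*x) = (x^2 - 8*x + 12)/(x*(x + 2))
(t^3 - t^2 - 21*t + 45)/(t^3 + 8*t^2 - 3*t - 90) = (t - 3)/(t + 6)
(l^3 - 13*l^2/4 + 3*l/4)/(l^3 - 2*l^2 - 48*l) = (-4*l^2 + 13*l - 3)/(4*(-l^2 + 2*l + 48))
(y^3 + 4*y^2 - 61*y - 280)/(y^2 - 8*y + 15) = (y^3 + 4*y^2 - 61*y - 280)/(y^2 - 8*y + 15)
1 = 1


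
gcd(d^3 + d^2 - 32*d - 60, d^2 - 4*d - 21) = 1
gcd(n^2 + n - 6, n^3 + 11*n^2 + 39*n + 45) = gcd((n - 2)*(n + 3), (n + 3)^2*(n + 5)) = n + 3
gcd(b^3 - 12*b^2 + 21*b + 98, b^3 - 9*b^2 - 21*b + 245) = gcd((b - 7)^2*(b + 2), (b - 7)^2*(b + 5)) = b^2 - 14*b + 49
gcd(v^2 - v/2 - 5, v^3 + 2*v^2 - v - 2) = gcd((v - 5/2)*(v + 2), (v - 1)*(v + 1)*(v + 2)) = v + 2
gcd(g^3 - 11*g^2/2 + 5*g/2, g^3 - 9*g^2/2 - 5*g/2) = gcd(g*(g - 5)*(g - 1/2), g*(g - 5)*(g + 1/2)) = g^2 - 5*g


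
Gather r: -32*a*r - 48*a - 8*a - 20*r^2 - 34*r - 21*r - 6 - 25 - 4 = -56*a - 20*r^2 + r*(-32*a - 55) - 35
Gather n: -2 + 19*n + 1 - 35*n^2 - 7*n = -35*n^2 + 12*n - 1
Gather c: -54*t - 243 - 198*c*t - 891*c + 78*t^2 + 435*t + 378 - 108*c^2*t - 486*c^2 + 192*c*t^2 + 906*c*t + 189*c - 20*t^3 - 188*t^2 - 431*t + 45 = c^2*(-108*t - 486) + c*(192*t^2 + 708*t - 702) - 20*t^3 - 110*t^2 - 50*t + 180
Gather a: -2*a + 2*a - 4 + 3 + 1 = 0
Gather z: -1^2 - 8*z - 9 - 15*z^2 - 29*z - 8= -15*z^2 - 37*z - 18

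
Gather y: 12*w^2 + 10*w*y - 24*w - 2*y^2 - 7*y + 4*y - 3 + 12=12*w^2 - 24*w - 2*y^2 + y*(10*w - 3) + 9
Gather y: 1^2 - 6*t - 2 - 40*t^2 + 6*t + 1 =-40*t^2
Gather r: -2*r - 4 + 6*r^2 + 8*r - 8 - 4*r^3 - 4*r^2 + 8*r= -4*r^3 + 2*r^2 + 14*r - 12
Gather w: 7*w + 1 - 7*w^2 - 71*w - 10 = -7*w^2 - 64*w - 9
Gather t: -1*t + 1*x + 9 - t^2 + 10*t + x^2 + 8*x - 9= -t^2 + 9*t + x^2 + 9*x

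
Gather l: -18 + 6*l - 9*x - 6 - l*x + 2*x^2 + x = l*(6 - x) + 2*x^2 - 8*x - 24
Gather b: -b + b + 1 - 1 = 0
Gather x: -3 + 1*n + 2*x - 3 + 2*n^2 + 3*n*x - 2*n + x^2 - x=2*n^2 - n + x^2 + x*(3*n + 1) - 6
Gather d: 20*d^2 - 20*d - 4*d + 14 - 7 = 20*d^2 - 24*d + 7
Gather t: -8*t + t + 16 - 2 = 14 - 7*t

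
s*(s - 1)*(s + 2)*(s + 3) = s^4 + 4*s^3 + s^2 - 6*s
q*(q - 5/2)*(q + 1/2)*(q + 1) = q^4 - q^3 - 13*q^2/4 - 5*q/4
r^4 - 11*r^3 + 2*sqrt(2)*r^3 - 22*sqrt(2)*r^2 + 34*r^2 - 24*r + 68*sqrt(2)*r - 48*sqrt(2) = (r - 6)*(r - 4)*(r - 1)*(r + 2*sqrt(2))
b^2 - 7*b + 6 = (b - 6)*(b - 1)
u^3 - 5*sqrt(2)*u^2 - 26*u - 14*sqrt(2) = (u - 7*sqrt(2))*(u + sqrt(2))^2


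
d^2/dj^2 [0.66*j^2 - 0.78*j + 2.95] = 1.32000000000000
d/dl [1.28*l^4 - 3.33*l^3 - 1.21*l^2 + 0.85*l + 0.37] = 5.12*l^3 - 9.99*l^2 - 2.42*l + 0.85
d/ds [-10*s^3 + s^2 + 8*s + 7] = -30*s^2 + 2*s + 8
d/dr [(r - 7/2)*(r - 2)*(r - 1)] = 3*r^2 - 13*r + 25/2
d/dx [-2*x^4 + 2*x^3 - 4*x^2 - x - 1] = -8*x^3 + 6*x^2 - 8*x - 1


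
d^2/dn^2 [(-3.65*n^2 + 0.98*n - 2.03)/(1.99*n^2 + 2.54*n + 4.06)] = (-1.4210854715202e-14*n^4 + 44.660376*n^3 + 128.704842*n^2 - 109.0719*n - 133.933716)/(7.880599*n^6 + 30.175962*n^5 + 86.75007*n^4 + 139.51712*n^3 + 176.98758*n^2 + 125.605032*n + 66.923416)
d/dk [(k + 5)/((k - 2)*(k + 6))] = (-k^2 - 10*k - 32)/(k^4 + 8*k^3 - 8*k^2 - 96*k + 144)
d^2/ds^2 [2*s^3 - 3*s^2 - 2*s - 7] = 12*s - 6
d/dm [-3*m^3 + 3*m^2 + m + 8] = -9*m^2 + 6*m + 1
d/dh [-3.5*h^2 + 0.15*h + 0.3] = 0.15 - 7.0*h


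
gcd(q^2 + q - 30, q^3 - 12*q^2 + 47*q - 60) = q - 5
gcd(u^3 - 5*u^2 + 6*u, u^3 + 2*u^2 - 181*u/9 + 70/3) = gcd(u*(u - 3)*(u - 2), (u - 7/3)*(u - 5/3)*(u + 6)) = 1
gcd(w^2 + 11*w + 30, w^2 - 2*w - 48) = w + 6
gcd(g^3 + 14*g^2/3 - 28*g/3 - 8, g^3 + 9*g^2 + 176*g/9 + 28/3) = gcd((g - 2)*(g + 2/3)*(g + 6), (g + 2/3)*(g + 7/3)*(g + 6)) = g^2 + 20*g/3 + 4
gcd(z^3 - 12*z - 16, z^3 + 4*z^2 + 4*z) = z^2 + 4*z + 4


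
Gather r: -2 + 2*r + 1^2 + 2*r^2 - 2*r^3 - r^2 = -2*r^3 + r^2 + 2*r - 1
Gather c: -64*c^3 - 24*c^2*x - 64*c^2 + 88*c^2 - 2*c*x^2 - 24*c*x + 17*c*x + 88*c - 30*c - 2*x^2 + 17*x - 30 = -64*c^3 + c^2*(24 - 24*x) + c*(-2*x^2 - 7*x + 58) - 2*x^2 + 17*x - 30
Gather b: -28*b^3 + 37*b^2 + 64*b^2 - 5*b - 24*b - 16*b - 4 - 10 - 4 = -28*b^3 + 101*b^2 - 45*b - 18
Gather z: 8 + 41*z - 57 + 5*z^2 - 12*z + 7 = 5*z^2 + 29*z - 42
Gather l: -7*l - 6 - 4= -7*l - 10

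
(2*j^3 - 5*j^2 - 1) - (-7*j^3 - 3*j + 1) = 9*j^3 - 5*j^2 + 3*j - 2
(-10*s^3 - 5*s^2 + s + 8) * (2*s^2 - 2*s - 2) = -20*s^5 + 10*s^4 + 32*s^3 + 24*s^2 - 18*s - 16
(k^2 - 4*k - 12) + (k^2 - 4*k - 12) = 2*k^2 - 8*k - 24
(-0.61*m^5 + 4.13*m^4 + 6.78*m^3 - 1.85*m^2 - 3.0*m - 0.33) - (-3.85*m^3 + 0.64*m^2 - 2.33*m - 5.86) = -0.61*m^5 + 4.13*m^4 + 10.63*m^3 - 2.49*m^2 - 0.67*m + 5.53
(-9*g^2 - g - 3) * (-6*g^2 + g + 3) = 54*g^4 - 3*g^3 - 10*g^2 - 6*g - 9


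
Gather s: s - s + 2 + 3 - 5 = 0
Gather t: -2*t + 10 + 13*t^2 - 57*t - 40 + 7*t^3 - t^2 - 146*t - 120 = 7*t^3 + 12*t^2 - 205*t - 150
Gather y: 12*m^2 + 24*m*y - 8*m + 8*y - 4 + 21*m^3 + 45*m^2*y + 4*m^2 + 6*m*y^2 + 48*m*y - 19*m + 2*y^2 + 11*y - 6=21*m^3 + 16*m^2 - 27*m + y^2*(6*m + 2) + y*(45*m^2 + 72*m + 19) - 10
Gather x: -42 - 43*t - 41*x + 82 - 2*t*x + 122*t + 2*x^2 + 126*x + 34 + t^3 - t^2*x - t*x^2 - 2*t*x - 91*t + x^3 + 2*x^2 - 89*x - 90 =t^3 - 12*t + x^3 + x^2*(4 - t) + x*(-t^2 - 4*t - 4) - 16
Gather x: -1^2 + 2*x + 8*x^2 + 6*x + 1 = 8*x^2 + 8*x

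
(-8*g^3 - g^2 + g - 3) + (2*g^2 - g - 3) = -8*g^3 + g^2 - 6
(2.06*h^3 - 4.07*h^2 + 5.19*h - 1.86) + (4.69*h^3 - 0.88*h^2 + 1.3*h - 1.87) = 6.75*h^3 - 4.95*h^2 + 6.49*h - 3.73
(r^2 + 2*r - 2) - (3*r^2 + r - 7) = -2*r^2 + r + 5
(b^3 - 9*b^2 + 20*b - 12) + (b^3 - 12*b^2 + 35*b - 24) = 2*b^3 - 21*b^2 + 55*b - 36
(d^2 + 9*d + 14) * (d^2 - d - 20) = d^4 + 8*d^3 - 15*d^2 - 194*d - 280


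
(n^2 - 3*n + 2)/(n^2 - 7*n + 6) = (n - 2)/(n - 6)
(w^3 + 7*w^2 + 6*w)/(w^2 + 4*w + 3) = w*(w + 6)/(w + 3)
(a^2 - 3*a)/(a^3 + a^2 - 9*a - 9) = a/(a^2 + 4*a + 3)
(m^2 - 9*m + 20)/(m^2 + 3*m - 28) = (m - 5)/(m + 7)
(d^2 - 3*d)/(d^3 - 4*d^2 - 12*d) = (3 - d)/(-d^2 + 4*d + 12)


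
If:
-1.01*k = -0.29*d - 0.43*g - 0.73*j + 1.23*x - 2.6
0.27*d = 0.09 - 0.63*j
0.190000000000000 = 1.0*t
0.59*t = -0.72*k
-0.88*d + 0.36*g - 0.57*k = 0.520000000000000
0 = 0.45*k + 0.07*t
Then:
No Solution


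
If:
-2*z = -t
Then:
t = 2*z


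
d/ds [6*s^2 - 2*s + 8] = 12*s - 2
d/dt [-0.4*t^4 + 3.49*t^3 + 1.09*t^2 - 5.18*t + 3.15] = -1.6*t^3 + 10.47*t^2 + 2.18*t - 5.18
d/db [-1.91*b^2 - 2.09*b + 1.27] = -3.82*b - 2.09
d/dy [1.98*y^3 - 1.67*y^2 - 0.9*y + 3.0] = 5.94*y^2 - 3.34*y - 0.9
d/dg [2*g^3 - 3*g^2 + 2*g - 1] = 6*g^2 - 6*g + 2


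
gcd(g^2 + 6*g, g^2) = g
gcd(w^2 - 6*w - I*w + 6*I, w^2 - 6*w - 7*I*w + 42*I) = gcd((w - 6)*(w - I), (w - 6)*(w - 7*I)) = w - 6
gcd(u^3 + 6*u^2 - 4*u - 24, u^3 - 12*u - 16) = u + 2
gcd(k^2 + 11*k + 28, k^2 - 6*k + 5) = 1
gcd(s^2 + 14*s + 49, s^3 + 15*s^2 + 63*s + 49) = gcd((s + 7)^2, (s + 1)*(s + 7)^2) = s^2 + 14*s + 49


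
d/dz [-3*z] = -3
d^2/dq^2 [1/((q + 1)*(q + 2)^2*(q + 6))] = 2*(10*q^4 + 125*q^3 + 528*q^2 + 836*q + 448)/(q^10 + 29*q^9 + 357*q^8 + 2451*q^7 + 10398*q^6 + 28572*q^5 + 51704*q^4 + 61072*q^3 + 45216*q^2 + 19008*q + 3456)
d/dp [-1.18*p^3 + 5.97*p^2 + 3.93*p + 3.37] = -3.54*p^2 + 11.94*p + 3.93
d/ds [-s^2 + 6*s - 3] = 6 - 2*s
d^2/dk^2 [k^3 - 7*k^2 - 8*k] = 6*k - 14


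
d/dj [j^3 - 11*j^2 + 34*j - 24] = 3*j^2 - 22*j + 34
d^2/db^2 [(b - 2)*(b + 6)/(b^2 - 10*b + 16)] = 28/(b^3 - 24*b^2 + 192*b - 512)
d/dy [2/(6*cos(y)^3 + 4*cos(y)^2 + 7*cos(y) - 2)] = 2*(18*cos(y)^2 + 8*cos(y) + 7)*sin(y)/(6*cos(y)^3 + 4*cos(y)^2 + 7*cos(y) - 2)^2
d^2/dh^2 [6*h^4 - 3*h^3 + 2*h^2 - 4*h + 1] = 72*h^2 - 18*h + 4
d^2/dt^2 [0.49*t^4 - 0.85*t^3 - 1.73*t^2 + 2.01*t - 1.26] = 5.88*t^2 - 5.1*t - 3.46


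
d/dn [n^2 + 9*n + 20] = 2*n + 9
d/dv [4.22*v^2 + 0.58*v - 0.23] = 8.44*v + 0.58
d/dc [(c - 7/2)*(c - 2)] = 2*c - 11/2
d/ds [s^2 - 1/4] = 2*s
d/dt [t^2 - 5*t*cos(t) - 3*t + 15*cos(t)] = 5*t*sin(t) + 2*t - 15*sin(t) - 5*cos(t) - 3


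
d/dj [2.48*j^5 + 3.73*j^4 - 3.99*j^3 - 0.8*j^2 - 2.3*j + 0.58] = 12.4*j^4 + 14.92*j^3 - 11.97*j^2 - 1.6*j - 2.3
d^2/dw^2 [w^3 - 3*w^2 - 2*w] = 6*w - 6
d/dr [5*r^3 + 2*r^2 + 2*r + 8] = 15*r^2 + 4*r + 2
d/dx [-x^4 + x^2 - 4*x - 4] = -4*x^3 + 2*x - 4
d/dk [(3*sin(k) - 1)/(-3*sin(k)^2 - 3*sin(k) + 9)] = (3*sin(k)^2 - 2*sin(k) + 8)*cos(k)/(3*(sin(k)^2 + sin(k) - 3)^2)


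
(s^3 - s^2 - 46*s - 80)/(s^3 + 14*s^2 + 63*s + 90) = (s^2 - 6*s - 16)/(s^2 + 9*s + 18)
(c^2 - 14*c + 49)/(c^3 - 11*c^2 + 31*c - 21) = (c - 7)/(c^2 - 4*c + 3)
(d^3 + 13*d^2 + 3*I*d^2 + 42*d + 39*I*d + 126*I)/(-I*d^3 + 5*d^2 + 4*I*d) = (I*d^3 + d^2*(-3 + 13*I) + 3*d*(-13 + 14*I) - 126)/(d*(d^2 + 5*I*d - 4))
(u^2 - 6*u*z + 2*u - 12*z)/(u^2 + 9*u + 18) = (u^2 - 6*u*z + 2*u - 12*z)/(u^2 + 9*u + 18)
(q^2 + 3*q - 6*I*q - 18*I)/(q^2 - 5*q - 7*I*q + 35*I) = (q^2 + q*(3 - 6*I) - 18*I)/(q^2 + q*(-5 - 7*I) + 35*I)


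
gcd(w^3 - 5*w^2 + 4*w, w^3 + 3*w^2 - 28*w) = w^2 - 4*w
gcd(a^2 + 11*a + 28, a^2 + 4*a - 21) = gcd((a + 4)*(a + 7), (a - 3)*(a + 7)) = a + 7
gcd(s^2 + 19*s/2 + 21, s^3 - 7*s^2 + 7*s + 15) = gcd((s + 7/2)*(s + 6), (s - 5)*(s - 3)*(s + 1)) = 1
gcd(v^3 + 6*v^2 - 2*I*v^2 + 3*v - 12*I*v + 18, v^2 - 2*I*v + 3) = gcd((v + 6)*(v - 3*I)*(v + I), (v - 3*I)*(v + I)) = v^2 - 2*I*v + 3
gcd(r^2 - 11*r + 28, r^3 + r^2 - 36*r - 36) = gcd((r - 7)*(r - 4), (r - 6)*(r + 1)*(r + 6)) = 1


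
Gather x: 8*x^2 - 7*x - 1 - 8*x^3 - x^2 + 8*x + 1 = -8*x^3 + 7*x^2 + x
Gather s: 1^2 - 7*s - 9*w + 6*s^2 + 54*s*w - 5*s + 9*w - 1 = 6*s^2 + s*(54*w - 12)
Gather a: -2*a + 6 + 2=8 - 2*a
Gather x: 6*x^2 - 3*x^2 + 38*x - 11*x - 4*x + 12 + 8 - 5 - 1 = 3*x^2 + 23*x + 14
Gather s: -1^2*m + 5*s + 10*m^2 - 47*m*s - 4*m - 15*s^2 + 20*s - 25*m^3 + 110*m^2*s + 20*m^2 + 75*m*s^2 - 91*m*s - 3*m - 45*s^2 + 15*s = -25*m^3 + 30*m^2 - 8*m + s^2*(75*m - 60) + s*(110*m^2 - 138*m + 40)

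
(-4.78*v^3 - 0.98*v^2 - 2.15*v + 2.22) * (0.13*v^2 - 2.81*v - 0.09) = -0.6214*v^5 + 13.3044*v^4 + 2.9045*v^3 + 6.4183*v^2 - 6.0447*v - 0.1998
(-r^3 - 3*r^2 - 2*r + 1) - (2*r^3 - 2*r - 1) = -3*r^3 - 3*r^2 + 2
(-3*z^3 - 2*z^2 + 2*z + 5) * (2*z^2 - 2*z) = -6*z^5 + 2*z^4 + 8*z^3 + 6*z^2 - 10*z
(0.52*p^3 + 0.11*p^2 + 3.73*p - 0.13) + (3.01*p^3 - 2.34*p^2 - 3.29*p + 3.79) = 3.53*p^3 - 2.23*p^2 + 0.44*p + 3.66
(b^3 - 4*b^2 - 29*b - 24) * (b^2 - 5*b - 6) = b^5 - 9*b^4 - 15*b^3 + 145*b^2 + 294*b + 144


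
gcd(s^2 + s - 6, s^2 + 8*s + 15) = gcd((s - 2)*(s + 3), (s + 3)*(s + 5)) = s + 3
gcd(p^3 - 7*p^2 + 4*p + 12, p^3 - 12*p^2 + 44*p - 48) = p^2 - 8*p + 12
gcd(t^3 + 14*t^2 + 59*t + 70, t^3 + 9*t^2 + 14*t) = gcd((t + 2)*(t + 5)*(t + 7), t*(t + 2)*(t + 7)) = t^2 + 9*t + 14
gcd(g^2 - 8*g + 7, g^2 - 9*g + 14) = g - 7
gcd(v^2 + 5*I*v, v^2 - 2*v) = v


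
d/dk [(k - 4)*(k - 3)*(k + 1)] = 3*k^2 - 12*k + 5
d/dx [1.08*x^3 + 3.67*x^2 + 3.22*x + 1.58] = 3.24*x^2 + 7.34*x + 3.22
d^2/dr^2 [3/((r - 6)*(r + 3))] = 6*((r - 6)^2 + (r - 6)*(r + 3) + (r + 3)^2)/((r - 6)^3*(r + 3)^3)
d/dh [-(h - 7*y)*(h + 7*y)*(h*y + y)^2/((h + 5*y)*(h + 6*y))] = y^2*(h + 1)*((h + 1)*(h - 7*y)*(h + 5*y)*(h + 7*y) + (h + 1)*(h - 7*y)*(h + 6*y)*(h + 7*y) + (h + 5*y)*(h + 6*y)*((-h + 7*y)*(h + 1) - (h + 1)*(h + 7*y) - 2*(h - 7*y)*(h + 7*y)))/((h + 5*y)^2*(h + 6*y)^2)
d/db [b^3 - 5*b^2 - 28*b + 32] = 3*b^2 - 10*b - 28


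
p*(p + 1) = p^2 + p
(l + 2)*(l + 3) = l^2 + 5*l + 6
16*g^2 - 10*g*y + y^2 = (-8*g + y)*(-2*g + y)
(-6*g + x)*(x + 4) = -6*g*x - 24*g + x^2 + 4*x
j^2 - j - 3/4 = (j - 3/2)*(j + 1/2)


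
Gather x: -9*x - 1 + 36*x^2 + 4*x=36*x^2 - 5*x - 1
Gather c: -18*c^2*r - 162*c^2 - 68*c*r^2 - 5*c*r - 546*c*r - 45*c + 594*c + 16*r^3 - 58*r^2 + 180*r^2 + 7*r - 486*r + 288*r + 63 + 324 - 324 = c^2*(-18*r - 162) + c*(-68*r^2 - 551*r + 549) + 16*r^3 + 122*r^2 - 191*r + 63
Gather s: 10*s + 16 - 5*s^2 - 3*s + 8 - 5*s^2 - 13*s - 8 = -10*s^2 - 6*s + 16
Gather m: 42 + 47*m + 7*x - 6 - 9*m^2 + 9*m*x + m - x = -9*m^2 + m*(9*x + 48) + 6*x + 36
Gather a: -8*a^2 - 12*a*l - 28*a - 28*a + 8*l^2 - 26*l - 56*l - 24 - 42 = -8*a^2 + a*(-12*l - 56) + 8*l^2 - 82*l - 66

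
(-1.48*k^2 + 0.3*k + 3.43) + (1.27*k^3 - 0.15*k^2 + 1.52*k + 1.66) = 1.27*k^3 - 1.63*k^2 + 1.82*k + 5.09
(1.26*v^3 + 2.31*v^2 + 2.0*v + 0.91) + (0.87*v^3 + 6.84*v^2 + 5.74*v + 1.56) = 2.13*v^3 + 9.15*v^2 + 7.74*v + 2.47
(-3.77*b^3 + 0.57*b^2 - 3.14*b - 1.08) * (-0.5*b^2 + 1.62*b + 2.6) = 1.885*b^5 - 6.3924*b^4 - 7.3086*b^3 - 3.0648*b^2 - 9.9136*b - 2.808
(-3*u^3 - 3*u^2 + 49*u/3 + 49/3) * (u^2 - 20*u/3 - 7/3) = -3*u^5 + 17*u^4 + 130*u^3/3 - 770*u^2/9 - 147*u - 343/9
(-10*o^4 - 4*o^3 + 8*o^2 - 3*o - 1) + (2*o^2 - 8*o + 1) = -10*o^4 - 4*o^3 + 10*o^2 - 11*o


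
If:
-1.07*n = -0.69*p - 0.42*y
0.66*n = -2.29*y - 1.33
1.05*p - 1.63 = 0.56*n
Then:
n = 1.01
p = 2.09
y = -0.87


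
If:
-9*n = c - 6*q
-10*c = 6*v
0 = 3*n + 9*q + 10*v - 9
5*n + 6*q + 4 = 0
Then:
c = -1152/1373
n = -310/1373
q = -657/1373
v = 1920/1373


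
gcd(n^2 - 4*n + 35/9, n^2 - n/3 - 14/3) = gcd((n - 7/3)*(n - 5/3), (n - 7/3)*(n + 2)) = n - 7/3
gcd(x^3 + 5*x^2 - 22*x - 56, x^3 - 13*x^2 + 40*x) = 1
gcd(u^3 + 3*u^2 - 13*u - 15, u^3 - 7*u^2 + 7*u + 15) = u^2 - 2*u - 3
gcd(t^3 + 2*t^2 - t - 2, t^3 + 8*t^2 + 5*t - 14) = t^2 + t - 2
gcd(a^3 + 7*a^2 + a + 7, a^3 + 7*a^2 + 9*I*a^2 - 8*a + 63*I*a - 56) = a^2 + a*(7 + I) + 7*I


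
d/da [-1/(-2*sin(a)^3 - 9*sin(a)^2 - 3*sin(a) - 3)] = 3*(-6*sin(a) + cos(2*a) - 2)*cos(a)/(2*sin(a)^3 + 9*sin(a)^2 + 3*sin(a) + 3)^2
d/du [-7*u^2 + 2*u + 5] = 2 - 14*u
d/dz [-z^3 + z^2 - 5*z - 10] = -3*z^2 + 2*z - 5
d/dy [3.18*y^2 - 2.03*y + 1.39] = 6.36*y - 2.03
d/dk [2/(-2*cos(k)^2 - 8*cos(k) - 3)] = -8*(cos(k) + 2)*sin(k)/(8*cos(k) + cos(2*k) + 4)^2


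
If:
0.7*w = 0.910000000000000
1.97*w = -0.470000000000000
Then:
No Solution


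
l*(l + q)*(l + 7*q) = l^3 + 8*l^2*q + 7*l*q^2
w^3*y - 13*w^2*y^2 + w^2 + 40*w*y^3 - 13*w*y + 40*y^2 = (w - 8*y)*(w - 5*y)*(w*y + 1)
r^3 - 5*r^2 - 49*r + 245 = (r - 7)*(r - 5)*(r + 7)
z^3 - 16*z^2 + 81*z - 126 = (z - 7)*(z - 6)*(z - 3)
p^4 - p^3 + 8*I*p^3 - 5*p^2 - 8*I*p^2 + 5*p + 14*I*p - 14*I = (p - 1)*(p - I)*(p + 2*I)*(p + 7*I)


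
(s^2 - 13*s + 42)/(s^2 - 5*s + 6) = (s^2 - 13*s + 42)/(s^2 - 5*s + 6)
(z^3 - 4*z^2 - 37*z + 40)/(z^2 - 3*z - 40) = z - 1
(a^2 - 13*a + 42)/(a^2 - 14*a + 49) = (a - 6)/(a - 7)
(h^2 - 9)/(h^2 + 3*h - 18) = (h + 3)/(h + 6)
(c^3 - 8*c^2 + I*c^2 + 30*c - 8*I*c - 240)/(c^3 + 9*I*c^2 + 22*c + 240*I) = (c - 8)/(c + 8*I)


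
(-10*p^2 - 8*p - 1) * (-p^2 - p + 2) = 10*p^4 + 18*p^3 - 11*p^2 - 15*p - 2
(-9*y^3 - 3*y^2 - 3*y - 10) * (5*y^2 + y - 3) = -45*y^5 - 24*y^4 + 9*y^3 - 44*y^2 - y + 30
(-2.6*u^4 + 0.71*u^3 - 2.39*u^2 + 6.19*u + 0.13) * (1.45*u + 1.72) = -3.77*u^5 - 3.4425*u^4 - 2.2443*u^3 + 4.8647*u^2 + 10.8353*u + 0.2236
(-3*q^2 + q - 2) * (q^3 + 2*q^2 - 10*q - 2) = -3*q^5 - 5*q^4 + 30*q^3 - 8*q^2 + 18*q + 4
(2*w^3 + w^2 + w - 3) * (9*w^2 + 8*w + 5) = 18*w^5 + 25*w^4 + 27*w^3 - 14*w^2 - 19*w - 15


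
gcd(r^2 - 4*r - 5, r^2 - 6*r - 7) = r + 1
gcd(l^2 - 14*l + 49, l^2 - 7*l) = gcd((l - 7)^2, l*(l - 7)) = l - 7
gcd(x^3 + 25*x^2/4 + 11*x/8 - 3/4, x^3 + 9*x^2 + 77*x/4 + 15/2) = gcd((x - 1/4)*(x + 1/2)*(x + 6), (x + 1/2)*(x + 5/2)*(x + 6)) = x^2 + 13*x/2 + 3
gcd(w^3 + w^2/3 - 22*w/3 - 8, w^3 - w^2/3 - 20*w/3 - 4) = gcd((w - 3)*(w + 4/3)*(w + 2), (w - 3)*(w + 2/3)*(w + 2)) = w^2 - w - 6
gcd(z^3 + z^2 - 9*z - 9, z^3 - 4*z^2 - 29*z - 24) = z^2 + 4*z + 3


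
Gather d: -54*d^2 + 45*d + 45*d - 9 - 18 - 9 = -54*d^2 + 90*d - 36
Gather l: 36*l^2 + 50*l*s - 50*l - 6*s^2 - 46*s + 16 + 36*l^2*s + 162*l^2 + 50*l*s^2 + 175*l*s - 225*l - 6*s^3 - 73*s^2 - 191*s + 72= l^2*(36*s + 198) + l*(50*s^2 + 225*s - 275) - 6*s^3 - 79*s^2 - 237*s + 88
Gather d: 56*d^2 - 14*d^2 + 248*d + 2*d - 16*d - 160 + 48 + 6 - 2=42*d^2 + 234*d - 108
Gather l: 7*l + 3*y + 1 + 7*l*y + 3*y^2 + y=l*(7*y + 7) + 3*y^2 + 4*y + 1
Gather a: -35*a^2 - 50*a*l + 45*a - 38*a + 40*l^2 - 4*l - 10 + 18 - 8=-35*a^2 + a*(7 - 50*l) + 40*l^2 - 4*l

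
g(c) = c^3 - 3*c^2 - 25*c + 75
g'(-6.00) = 119.00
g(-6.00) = -99.00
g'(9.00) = 164.00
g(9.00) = 336.00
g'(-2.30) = 4.67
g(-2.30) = 104.46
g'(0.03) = -25.18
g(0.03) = 74.25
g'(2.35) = -22.53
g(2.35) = 12.66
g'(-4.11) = 50.34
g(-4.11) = 57.65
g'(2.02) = -24.88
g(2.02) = 20.50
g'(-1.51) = -9.10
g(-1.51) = 102.47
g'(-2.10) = 0.83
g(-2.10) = 105.01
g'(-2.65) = 11.97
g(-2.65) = 101.57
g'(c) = 3*c^2 - 6*c - 25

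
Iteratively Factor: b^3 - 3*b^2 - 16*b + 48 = (b + 4)*(b^2 - 7*b + 12) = (b - 3)*(b + 4)*(b - 4)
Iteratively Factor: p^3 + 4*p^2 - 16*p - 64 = (p - 4)*(p^2 + 8*p + 16) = (p - 4)*(p + 4)*(p + 4)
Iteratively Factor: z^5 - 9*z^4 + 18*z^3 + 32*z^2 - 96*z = (z - 3)*(z^4 - 6*z^3 + 32*z) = (z - 3)*(z + 2)*(z^3 - 8*z^2 + 16*z) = (z - 4)*(z - 3)*(z + 2)*(z^2 - 4*z) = z*(z - 4)*(z - 3)*(z + 2)*(z - 4)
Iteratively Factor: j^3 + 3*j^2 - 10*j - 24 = (j + 4)*(j^2 - j - 6) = (j + 2)*(j + 4)*(j - 3)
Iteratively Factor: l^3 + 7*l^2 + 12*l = (l)*(l^2 + 7*l + 12) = l*(l + 3)*(l + 4)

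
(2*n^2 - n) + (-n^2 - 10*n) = n^2 - 11*n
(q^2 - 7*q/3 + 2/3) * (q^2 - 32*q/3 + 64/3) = q^4 - 13*q^3 + 422*q^2/9 - 512*q/9 + 128/9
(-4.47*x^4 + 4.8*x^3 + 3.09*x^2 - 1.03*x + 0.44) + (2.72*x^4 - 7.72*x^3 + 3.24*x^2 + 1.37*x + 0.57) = -1.75*x^4 - 2.92*x^3 + 6.33*x^2 + 0.34*x + 1.01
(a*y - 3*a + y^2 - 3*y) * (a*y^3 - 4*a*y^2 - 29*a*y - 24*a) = a^2*y^4 - 7*a^2*y^3 - 17*a^2*y^2 + 63*a^2*y + 72*a^2 + a*y^5 - 7*a*y^4 - 17*a*y^3 + 63*a*y^2 + 72*a*y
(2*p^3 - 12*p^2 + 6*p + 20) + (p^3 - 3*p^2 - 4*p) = 3*p^3 - 15*p^2 + 2*p + 20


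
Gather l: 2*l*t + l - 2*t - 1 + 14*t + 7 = l*(2*t + 1) + 12*t + 6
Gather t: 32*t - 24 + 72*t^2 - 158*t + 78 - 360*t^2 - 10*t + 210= -288*t^2 - 136*t + 264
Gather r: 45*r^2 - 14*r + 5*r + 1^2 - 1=45*r^2 - 9*r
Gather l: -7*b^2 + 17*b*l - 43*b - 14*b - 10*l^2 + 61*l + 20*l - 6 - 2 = -7*b^2 - 57*b - 10*l^2 + l*(17*b + 81) - 8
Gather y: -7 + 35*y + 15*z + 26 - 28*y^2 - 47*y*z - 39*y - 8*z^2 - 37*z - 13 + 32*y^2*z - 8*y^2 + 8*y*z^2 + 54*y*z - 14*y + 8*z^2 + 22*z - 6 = y^2*(32*z - 36) + y*(8*z^2 + 7*z - 18)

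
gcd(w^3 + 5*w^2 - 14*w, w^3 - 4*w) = w^2 - 2*w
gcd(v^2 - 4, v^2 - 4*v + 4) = v - 2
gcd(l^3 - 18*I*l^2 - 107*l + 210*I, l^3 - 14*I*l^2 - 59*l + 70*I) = l^2 - 12*I*l - 35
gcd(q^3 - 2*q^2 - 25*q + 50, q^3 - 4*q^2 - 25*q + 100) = q^2 - 25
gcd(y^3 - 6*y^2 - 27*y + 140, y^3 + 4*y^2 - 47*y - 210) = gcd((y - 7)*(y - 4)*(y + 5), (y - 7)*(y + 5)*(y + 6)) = y^2 - 2*y - 35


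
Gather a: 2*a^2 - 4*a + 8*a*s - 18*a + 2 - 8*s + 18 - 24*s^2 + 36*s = 2*a^2 + a*(8*s - 22) - 24*s^2 + 28*s + 20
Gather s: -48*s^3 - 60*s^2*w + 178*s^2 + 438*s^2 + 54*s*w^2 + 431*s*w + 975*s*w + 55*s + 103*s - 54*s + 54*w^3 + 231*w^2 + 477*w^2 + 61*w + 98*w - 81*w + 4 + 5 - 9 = -48*s^3 + s^2*(616 - 60*w) + s*(54*w^2 + 1406*w + 104) + 54*w^3 + 708*w^2 + 78*w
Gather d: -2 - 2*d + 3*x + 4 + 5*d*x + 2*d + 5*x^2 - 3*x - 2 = 5*d*x + 5*x^2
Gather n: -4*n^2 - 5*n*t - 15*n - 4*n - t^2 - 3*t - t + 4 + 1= -4*n^2 + n*(-5*t - 19) - t^2 - 4*t + 5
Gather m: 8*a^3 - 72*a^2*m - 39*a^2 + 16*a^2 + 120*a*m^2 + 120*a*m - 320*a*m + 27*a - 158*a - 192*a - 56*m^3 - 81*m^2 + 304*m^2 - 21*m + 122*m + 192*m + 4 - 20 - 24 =8*a^3 - 23*a^2 - 323*a - 56*m^3 + m^2*(120*a + 223) + m*(-72*a^2 - 200*a + 293) - 40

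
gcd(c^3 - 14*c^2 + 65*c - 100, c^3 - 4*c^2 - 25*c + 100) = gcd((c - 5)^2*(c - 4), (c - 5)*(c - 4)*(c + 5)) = c^2 - 9*c + 20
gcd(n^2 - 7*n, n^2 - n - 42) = n - 7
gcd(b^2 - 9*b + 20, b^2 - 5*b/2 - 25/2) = b - 5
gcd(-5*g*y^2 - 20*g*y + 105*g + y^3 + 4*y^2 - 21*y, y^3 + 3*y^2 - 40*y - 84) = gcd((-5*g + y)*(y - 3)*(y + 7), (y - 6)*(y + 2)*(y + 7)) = y + 7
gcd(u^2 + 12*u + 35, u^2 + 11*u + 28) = u + 7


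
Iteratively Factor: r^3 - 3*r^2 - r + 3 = (r - 3)*(r^2 - 1) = (r - 3)*(r + 1)*(r - 1)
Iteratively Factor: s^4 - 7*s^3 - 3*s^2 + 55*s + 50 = (s + 1)*(s^3 - 8*s^2 + 5*s + 50) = (s + 1)*(s + 2)*(s^2 - 10*s + 25) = (s - 5)*(s + 1)*(s + 2)*(s - 5)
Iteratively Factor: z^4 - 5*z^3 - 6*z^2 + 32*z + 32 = (z + 1)*(z^3 - 6*z^2 + 32) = (z - 4)*(z + 1)*(z^2 - 2*z - 8) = (z - 4)*(z + 1)*(z + 2)*(z - 4)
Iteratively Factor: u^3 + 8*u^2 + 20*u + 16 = (u + 4)*(u^2 + 4*u + 4) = (u + 2)*(u + 4)*(u + 2)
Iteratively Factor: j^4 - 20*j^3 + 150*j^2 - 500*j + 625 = (j - 5)*(j^3 - 15*j^2 + 75*j - 125) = (j - 5)^2*(j^2 - 10*j + 25) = (j - 5)^3*(j - 5)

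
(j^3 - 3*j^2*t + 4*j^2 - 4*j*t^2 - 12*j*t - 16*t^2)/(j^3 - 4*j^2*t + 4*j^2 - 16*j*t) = (j + t)/j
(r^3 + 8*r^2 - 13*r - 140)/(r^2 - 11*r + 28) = (r^2 + 12*r + 35)/(r - 7)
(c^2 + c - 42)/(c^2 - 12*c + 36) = (c + 7)/(c - 6)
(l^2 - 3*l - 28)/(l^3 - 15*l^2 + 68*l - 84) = (l + 4)/(l^2 - 8*l + 12)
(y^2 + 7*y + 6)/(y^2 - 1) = (y + 6)/(y - 1)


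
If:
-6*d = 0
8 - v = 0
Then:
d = 0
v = 8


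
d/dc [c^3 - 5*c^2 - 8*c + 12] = 3*c^2 - 10*c - 8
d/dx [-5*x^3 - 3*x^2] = 3*x*(-5*x - 2)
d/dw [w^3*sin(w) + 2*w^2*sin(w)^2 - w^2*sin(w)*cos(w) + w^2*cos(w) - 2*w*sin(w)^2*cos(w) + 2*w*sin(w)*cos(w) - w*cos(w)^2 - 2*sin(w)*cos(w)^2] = w^3*cos(w) + 2*w^2*sin(w) + 2*w^2*sin(2*w) - w^2*cos(2*w) + w*sin(w)/2 - 3*w*sin(3*w)/2 + 2*w*cos(w) + 2*w + sin(2*w) - cos(w) - cos(2*w)/2 - cos(3*w) - 1/2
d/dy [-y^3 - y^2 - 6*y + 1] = -3*y^2 - 2*y - 6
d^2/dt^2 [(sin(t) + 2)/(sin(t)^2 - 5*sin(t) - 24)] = (sin(t)^5 + 13*sin(t)^4 + 112*sin(t)^3 + 110*sin(t)^2 + 252*sin(t) + 44)/(-sin(t)^2 + 5*sin(t) + 24)^3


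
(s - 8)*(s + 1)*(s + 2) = s^3 - 5*s^2 - 22*s - 16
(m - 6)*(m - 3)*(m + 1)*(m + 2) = m^4 - 6*m^3 - 7*m^2 + 36*m + 36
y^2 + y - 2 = (y - 1)*(y + 2)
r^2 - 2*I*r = r*(r - 2*I)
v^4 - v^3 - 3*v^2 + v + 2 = (v - 2)*(v - 1)*(v + 1)^2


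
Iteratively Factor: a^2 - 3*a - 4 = (a + 1)*(a - 4)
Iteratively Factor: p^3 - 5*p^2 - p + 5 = (p + 1)*(p^2 - 6*p + 5) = (p - 1)*(p + 1)*(p - 5)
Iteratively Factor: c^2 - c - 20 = (c + 4)*(c - 5)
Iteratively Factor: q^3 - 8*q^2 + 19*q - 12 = (q - 4)*(q^2 - 4*q + 3) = (q - 4)*(q - 3)*(q - 1)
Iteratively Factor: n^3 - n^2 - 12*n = (n + 3)*(n^2 - 4*n) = (n - 4)*(n + 3)*(n)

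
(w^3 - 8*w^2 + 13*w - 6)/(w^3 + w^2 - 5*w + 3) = (w - 6)/(w + 3)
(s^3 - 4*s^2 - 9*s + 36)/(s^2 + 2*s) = (s^3 - 4*s^2 - 9*s + 36)/(s*(s + 2))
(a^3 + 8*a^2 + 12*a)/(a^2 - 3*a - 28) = a*(a^2 + 8*a + 12)/(a^2 - 3*a - 28)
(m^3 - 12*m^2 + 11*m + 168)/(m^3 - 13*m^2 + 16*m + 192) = (m - 7)/(m - 8)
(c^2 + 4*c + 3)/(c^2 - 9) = (c + 1)/(c - 3)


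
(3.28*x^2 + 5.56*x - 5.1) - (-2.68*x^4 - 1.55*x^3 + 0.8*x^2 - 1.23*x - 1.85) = 2.68*x^4 + 1.55*x^3 + 2.48*x^2 + 6.79*x - 3.25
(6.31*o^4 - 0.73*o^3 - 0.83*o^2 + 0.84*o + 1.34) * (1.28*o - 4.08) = 8.0768*o^5 - 26.6792*o^4 + 1.916*o^3 + 4.4616*o^2 - 1.712*o - 5.4672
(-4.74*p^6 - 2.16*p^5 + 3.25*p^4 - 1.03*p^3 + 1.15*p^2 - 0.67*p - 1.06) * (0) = 0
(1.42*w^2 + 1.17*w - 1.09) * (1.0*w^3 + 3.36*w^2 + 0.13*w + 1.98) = 1.42*w^5 + 5.9412*w^4 + 3.0258*w^3 - 0.698700000000001*w^2 + 2.1749*w - 2.1582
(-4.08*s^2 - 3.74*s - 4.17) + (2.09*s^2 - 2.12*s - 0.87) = -1.99*s^2 - 5.86*s - 5.04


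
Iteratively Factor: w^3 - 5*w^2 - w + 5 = (w + 1)*(w^2 - 6*w + 5) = (w - 5)*(w + 1)*(w - 1)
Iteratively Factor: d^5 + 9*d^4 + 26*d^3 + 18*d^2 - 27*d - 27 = (d + 3)*(d^4 + 6*d^3 + 8*d^2 - 6*d - 9) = (d + 1)*(d + 3)*(d^3 + 5*d^2 + 3*d - 9) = (d - 1)*(d + 1)*(d + 3)*(d^2 + 6*d + 9) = (d - 1)*(d + 1)*(d + 3)^2*(d + 3)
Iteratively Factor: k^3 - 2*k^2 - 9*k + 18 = (k - 3)*(k^2 + k - 6) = (k - 3)*(k - 2)*(k + 3)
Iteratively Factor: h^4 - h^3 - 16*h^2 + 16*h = (h - 1)*(h^3 - 16*h) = (h - 1)*(h + 4)*(h^2 - 4*h) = (h - 4)*(h - 1)*(h + 4)*(h)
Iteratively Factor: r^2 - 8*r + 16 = (r - 4)*(r - 4)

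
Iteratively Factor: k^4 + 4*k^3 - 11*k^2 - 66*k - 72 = (k - 4)*(k^3 + 8*k^2 + 21*k + 18) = (k - 4)*(k + 3)*(k^2 + 5*k + 6) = (k - 4)*(k + 2)*(k + 3)*(k + 3)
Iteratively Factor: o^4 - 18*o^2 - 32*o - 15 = (o - 5)*(o^3 + 5*o^2 + 7*o + 3) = (o - 5)*(o + 3)*(o^2 + 2*o + 1) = (o - 5)*(o + 1)*(o + 3)*(o + 1)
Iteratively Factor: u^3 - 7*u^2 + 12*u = (u - 3)*(u^2 - 4*u) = (u - 4)*(u - 3)*(u)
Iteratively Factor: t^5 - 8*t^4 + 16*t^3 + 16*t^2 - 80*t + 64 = (t - 2)*(t^4 - 6*t^3 + 4*t^2 + 24*t - 32) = (t - 2)^2*(t^3 - 4*t^2 - 4*t + 16) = (t - 2)^2*(t + 2)*(t^2 - 6*t + 8) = (t - 4)*(t - 2)^2*(t + 2)*(t - 2)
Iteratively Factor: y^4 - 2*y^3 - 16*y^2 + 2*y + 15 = (y - 1)*(y^3 - y^2 - 17*y - 15) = (y - 5)*(y - 1)*(y^2 + 4*y + 3) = (y - 5)*(y - 1)*(y + 3)*(y + 1)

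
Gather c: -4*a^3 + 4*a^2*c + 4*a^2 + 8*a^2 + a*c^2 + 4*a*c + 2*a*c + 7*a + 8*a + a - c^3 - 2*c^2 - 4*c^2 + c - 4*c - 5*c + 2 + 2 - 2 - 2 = -4*a^3 + 12*a^2 + 16*a - c^3 + c^2*(a - 6) + c*(4*a^2 + 6*a - 8)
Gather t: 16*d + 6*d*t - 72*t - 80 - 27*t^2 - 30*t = 16*d - 27*t^2 + t*(6*d - 102) - 80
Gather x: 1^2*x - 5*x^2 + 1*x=-5*x^2 + 2*x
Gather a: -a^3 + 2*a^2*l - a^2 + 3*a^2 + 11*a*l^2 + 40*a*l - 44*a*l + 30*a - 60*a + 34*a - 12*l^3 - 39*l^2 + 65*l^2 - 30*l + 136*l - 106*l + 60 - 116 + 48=-a^3 + a^2*(2*l + 2) + a*(11*l^2 - 4*l + 4) - 12*l^3 + 26*l^2 - 8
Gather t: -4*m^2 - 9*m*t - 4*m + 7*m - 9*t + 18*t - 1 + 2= -4*m^2 + 3*m + t*(9 - 9*m) + 1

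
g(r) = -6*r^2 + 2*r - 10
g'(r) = 2 - 12*r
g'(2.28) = -25.36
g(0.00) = -10.00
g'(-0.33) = 5.96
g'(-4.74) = 58.88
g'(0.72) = -6.64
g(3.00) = -58.00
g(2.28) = -36.63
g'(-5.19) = 64.28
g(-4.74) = -154.29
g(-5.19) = -182.00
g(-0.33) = -11.31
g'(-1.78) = 23.36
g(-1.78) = -32.57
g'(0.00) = 2.00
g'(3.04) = -34.48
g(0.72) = -11.67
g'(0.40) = -2.80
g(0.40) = -10.16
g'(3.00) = -34.00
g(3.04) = -59.37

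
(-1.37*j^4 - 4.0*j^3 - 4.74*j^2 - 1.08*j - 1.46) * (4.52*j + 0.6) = -6.1924*j^5 - 18.902*j^4 - 23.8248*j^3 - 7.7256*j^2 - 7.2472*j - 0.876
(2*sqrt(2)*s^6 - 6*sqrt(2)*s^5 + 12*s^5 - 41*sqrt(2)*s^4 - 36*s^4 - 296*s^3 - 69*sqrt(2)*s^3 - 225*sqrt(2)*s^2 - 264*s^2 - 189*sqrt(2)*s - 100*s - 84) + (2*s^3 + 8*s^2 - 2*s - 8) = 2*sqrt(2)*s^6 - 6*sqrt(2)*s^5 + 12*s^5 - 41*sqrt(2)*s^4 - 36*s^4 - 294*s^3 - 69*sqrt(2)*s^3 - 225*sqrt(2)*s^2 - 256*s^2 - 189*sqrt(2)*s - 102*s - 92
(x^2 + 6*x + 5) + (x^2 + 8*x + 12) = 2*x^2 + 14*x + 17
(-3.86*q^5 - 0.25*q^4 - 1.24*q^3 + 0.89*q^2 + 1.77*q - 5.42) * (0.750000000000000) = -2.895*q^5 - 0.1875*q^4 - 0.93*q^3 + 0.6675*q^2 + 1.3275*q - 4.065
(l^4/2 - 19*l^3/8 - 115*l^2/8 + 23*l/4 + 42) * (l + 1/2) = l^5/2 - 17*l^4/8 - 249*l^3/16 - 23*l^2/16 + 359*l/8 + 21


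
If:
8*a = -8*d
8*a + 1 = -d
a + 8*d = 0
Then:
No Solution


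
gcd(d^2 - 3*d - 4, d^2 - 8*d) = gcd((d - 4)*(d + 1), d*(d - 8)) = 1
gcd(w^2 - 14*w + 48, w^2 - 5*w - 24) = w - 8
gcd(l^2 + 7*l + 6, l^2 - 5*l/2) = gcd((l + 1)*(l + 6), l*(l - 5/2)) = 1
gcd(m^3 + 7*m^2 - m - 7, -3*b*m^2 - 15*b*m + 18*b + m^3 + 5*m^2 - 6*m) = m - 1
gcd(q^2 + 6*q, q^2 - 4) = 1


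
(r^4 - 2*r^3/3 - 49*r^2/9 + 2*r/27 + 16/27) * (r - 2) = r^5 - 8*r^4/3 - 37*r^3/9 + 296*r^2/27 + 4*r/9 - 32/27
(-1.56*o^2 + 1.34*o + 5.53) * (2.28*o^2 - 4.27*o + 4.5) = -3.5568*o^4 + 9.7164*o^3 - 0.133400000000001*o^2 - 17.5831*o + 24.885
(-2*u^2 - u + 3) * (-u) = 2*u^3 + u^2 - 3*u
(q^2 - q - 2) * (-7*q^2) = -7*q^4 + 7*q^3 + 14*q^2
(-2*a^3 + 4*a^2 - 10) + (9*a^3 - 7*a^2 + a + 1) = 7*a^3 - 3*a^2 + a - 9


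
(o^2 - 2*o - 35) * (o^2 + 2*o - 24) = o^4 - 63*o^2 - 22*o + 840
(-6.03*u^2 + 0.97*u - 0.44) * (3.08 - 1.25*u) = 7.5375*u^3 - 19.7849*u^2 + 3.5376*u - 1.3552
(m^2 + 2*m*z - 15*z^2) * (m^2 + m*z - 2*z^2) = m^4 + 3*m^3*z - 15*m^2*z^2 - 19*m*z^3 + 30*z^4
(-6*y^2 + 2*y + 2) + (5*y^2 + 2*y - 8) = -y^2 + 4*y - 6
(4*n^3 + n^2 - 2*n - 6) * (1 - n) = -4*n^4 + 3*n^3 + 3*n^2 + 4*n - 6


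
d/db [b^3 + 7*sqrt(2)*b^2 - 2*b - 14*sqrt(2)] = 3*b^2 + 14*sqrt(2)*b - 2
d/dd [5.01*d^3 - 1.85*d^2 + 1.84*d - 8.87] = 15.03*d^2 - 3.7*d + 1.84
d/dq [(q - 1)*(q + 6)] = 2*q + 5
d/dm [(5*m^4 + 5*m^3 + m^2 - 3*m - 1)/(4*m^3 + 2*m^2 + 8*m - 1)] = (20*m^6 + 20*m^5 + 126*m^4 + 84*m^3 + 11*m^2 + 2*m + 11)/(16*m^6 + 16*m^5 + 68*m^4 + 24*m^3 + 60*m^2 - 16*m + 1)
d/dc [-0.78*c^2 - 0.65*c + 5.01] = -1.56*c - 0.65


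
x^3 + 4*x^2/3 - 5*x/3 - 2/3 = (x - 1)*(x + 1/3)*(x + 2)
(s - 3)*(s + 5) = s^2 + 2*s - 15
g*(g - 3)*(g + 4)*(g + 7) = g^4 + 8*g^3 - 5*g^2 - 84*g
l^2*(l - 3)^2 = l^4 - 6*l^3 + 9*l^2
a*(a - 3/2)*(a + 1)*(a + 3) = a^4 + 5*a^3/2 - 3*a^2 - 9*a/2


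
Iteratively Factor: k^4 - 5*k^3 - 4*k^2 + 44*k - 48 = (k - 2)*(k^3 - 3*k^2 - 10*k + 24) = (k - 2)^2*(k^2 - k - 12) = (k - 2)^2*(k + 3)*(k - 4)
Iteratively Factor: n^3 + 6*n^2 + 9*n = (n)*(n^2 + 6*n + 9) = n*(n + 3)*(n + 3)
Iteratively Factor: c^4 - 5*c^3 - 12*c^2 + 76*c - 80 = (c + 4)*(c^3 - 9*c^2 + 24*c - 20) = (c - 5)*(c + 4)*(c^2 - 4*c + 4) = (c - 5)*(c - 2)*(c + 4)*(c - 2)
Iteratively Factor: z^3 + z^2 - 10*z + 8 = (z - 2)*(z^2 + 3*z - 4) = (z - 2)*(z + 4)*(z - 1)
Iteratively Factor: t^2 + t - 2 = (t - 1)*(t + 2)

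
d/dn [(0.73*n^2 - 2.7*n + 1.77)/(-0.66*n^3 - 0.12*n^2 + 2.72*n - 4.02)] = (0.4818*n^4 - 3.564*n^3 + 5.1662*n^2 - 5.4444*n + 6.0396)/(0.4356*n^6 + 0.1584*n^5 - 3.576*n^4 + 4.6536*n^3 + 8.3632*n^2 - 21.8688*n + 16.1604)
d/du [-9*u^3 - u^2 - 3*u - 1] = -27*u^2 - 2*u - 3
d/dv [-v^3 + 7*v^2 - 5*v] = -3*v^2 + 14*v - 5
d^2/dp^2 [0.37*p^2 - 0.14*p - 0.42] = 0.740000000000000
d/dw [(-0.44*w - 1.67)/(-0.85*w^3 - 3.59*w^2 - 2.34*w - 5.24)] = (0.374*w^3 + 1.5796*w^2 + 1.0296*w - (0.44*w + 1.67)*(2.55*w^2 + 7.18*w + 2.34) + 2.3056)/(0.85*w^3 + 3.59*w^2 + 2.34*w + 5.24)^2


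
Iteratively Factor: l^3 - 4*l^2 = (l)*(l^2 - 4*l) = l*(l - 4)*(l)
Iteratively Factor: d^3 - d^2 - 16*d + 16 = (d - 1)*(d^2 - 16) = (d - 1)*(d + 4)*(d - 4)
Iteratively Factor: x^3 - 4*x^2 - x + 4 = (x + 1)*(x^2 - 5*x + 4) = (x - 4)*(x + 1)*(x - 1)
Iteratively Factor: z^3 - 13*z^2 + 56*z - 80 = (z - 4)*(z^2 - 9*z + 20) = (z - 5)*(z - 4)*(z - 4)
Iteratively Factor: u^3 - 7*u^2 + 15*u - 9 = (u - 3)*(u^2 - 4*u + 3) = (u - 3)*(u - 1)*(u - 3)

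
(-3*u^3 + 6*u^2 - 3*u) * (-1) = 3*u^3 - 6*u^2 + 3*u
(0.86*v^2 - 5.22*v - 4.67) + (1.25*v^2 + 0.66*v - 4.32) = 2.11*v^2 - 4.56*v - 8.99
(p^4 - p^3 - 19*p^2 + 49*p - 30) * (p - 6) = p^5 - 7*p^4 - 13*p^3 + 163*p^2 - 324*p + 180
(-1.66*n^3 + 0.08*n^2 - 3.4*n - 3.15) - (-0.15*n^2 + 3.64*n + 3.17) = -1.66*n^3 + 0.23*n^2 - 7.04*n - 6.32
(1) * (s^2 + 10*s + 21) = s^2 + 10*s + 21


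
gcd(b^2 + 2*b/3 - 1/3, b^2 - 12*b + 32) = 1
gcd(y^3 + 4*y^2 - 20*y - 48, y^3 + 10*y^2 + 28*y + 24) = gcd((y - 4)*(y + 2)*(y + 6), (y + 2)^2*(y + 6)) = y^2 + 8*y + 12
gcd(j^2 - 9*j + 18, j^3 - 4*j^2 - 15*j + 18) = j - 6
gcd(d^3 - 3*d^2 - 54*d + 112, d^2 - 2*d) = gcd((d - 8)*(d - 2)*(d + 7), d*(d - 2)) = d - 2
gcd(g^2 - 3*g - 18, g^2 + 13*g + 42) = 1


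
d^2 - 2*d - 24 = (d - 6)*(d + 4)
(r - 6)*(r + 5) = r^2 - r - 30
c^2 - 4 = (c - 2)*(c + 2)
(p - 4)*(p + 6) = p^2 + 2*p - 24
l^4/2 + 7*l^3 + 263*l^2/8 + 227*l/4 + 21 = (l/2 + 1/4)*(l + 7/2)*(l + 4)*(l + 6)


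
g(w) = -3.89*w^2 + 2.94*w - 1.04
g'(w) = 2.94 - 7.78*w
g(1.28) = -3.65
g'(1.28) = -7.02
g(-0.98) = -7.66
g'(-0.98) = 10.56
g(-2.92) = -42.79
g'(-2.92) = 25.66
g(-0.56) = -3.91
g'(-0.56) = 7.30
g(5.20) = -90.94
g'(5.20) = -37.52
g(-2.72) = -37.82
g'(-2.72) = 24.10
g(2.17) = -12.98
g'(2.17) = -13.94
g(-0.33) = -2.43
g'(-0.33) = 5.51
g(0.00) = -1.04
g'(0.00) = 2.94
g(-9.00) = -342.59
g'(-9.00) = 72.96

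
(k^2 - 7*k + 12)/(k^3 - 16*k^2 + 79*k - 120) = (k - 4)/(k^2 - 13*k + 40)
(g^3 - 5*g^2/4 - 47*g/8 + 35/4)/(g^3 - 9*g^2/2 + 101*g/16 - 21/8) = 2*(2*g + 5)/(4*g - 3)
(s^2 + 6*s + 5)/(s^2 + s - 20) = (s + 1)/(s - 4)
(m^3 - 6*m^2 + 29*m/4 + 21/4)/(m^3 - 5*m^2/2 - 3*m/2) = (m - 7/2)/m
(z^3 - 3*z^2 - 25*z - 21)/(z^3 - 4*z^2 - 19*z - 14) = (z + 3)/(z + 2)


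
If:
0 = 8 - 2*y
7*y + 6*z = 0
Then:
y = 4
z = -14/3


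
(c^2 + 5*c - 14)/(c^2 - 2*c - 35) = (-c^2 - 5*c + 14)/(-c^2 + 2*c + 35)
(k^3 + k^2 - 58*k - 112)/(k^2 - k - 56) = k + 2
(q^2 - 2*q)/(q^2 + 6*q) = (q - 2)/(q + 6)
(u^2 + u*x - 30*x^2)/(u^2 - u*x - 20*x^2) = (u + 6*x)/(u + 4*x)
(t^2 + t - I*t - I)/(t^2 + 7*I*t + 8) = (t + 1)/(t + 8*I)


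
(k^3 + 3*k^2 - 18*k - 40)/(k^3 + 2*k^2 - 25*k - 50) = (k - 4)/(k - 5)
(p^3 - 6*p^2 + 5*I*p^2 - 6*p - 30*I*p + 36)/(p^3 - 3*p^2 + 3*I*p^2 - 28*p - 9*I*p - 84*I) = (p^2 + 2*p*(-3 + I) - 12*I)/(p^2 - 3*p - 28)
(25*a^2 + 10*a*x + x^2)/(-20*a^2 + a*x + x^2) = (5*a + x)/(-4*a + x)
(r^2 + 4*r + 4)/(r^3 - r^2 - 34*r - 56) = (r + 2)/(r^2 - 3*r - 28)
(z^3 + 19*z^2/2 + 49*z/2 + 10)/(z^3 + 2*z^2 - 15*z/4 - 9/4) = 2*(z^2 + 9*z + 20)/(2*z^2 + 3*z - 9)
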